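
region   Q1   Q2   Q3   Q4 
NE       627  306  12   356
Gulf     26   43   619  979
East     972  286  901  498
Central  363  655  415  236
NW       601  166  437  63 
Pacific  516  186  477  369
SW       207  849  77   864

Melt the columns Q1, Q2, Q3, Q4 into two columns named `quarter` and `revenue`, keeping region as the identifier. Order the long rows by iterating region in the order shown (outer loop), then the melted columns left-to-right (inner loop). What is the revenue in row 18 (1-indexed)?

166

28 rows total (7 × 4). Row 18: index ⌊(18-1)/4⌋ = 4 into region → NW; (18-1) mod 4 = 1 into the melted columns → Q2.
So row 18 is (NW, Q2, 166); revenue = 166.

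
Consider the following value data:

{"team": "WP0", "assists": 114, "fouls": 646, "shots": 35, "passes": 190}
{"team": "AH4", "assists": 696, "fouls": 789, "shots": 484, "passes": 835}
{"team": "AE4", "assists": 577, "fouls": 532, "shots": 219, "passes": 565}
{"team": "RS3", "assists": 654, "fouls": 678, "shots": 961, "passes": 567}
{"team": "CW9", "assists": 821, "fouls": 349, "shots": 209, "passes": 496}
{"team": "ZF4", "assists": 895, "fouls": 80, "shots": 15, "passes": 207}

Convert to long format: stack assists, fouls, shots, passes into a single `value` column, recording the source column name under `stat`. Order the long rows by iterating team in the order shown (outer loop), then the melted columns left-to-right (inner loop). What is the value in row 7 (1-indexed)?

484

24 rows total (6 × 4). Row 7: index ⌊(7-1)/4⌋ = 1 into team → AH4; (7-1) mod 4 = 2 into the melted columns → shots.
So row 7 is (AH4, shots, 484); value = 484.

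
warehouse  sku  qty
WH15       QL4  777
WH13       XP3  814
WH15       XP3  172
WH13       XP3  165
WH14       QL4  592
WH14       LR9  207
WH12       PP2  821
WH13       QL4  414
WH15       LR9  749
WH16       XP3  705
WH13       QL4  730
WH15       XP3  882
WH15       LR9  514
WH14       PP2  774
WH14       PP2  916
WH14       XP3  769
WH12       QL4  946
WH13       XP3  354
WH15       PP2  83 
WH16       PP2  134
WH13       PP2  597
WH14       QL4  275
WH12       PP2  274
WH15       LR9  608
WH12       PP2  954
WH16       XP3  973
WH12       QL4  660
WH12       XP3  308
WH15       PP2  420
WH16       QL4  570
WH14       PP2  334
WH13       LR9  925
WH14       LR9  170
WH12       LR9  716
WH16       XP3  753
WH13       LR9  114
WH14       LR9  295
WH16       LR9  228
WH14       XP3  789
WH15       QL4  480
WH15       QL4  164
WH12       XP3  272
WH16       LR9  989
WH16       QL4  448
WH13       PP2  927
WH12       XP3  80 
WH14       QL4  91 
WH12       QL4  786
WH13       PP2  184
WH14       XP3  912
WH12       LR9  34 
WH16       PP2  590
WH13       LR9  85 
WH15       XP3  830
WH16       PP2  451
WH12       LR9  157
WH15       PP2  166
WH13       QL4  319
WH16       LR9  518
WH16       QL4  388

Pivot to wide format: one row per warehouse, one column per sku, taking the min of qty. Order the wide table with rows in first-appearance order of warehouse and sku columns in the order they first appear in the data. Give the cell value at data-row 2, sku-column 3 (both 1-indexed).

With rows in first-appearance order of warehouse, row 2 is warehouse=WH13. sku columns in first-appearance order: QL4, XP3, LR9, PP2; column 3 is LR9.
Long rows with warehouse=WH13, sku=LR9: min(925, 114, 85) = 85.

85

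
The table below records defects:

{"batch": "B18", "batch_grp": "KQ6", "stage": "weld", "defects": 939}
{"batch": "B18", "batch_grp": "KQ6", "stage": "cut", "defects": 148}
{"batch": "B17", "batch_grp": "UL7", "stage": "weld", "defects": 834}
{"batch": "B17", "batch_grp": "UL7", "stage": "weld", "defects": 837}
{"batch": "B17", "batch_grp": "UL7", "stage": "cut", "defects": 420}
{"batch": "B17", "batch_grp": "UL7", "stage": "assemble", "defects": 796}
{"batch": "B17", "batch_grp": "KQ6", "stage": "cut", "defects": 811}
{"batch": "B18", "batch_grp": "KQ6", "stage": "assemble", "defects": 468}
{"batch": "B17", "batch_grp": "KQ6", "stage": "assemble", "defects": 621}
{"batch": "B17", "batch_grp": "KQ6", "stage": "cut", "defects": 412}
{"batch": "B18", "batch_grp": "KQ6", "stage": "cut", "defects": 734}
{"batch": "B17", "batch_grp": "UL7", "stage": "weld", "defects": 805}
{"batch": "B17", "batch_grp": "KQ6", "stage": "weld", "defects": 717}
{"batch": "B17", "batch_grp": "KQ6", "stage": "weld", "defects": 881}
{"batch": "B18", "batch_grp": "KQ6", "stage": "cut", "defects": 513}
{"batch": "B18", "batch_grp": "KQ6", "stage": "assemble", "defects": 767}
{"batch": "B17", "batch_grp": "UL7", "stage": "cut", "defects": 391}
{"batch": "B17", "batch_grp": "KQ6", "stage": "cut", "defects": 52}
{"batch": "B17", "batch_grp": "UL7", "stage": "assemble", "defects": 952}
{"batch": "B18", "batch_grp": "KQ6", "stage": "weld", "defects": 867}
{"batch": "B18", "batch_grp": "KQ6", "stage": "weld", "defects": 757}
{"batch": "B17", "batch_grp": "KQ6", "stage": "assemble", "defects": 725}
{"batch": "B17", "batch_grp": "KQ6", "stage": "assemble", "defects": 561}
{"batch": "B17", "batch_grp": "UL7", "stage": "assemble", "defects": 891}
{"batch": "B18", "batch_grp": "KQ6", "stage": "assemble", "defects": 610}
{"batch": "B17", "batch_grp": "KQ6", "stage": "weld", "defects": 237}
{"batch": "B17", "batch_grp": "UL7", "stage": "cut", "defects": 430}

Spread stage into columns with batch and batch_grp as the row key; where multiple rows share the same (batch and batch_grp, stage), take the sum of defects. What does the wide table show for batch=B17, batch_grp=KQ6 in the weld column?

1835

Rows with batch=B17, batch_grp=KQ6 and stage=weld: defects values are 717, 881, 237.
717 + 881 + 237 = 1835.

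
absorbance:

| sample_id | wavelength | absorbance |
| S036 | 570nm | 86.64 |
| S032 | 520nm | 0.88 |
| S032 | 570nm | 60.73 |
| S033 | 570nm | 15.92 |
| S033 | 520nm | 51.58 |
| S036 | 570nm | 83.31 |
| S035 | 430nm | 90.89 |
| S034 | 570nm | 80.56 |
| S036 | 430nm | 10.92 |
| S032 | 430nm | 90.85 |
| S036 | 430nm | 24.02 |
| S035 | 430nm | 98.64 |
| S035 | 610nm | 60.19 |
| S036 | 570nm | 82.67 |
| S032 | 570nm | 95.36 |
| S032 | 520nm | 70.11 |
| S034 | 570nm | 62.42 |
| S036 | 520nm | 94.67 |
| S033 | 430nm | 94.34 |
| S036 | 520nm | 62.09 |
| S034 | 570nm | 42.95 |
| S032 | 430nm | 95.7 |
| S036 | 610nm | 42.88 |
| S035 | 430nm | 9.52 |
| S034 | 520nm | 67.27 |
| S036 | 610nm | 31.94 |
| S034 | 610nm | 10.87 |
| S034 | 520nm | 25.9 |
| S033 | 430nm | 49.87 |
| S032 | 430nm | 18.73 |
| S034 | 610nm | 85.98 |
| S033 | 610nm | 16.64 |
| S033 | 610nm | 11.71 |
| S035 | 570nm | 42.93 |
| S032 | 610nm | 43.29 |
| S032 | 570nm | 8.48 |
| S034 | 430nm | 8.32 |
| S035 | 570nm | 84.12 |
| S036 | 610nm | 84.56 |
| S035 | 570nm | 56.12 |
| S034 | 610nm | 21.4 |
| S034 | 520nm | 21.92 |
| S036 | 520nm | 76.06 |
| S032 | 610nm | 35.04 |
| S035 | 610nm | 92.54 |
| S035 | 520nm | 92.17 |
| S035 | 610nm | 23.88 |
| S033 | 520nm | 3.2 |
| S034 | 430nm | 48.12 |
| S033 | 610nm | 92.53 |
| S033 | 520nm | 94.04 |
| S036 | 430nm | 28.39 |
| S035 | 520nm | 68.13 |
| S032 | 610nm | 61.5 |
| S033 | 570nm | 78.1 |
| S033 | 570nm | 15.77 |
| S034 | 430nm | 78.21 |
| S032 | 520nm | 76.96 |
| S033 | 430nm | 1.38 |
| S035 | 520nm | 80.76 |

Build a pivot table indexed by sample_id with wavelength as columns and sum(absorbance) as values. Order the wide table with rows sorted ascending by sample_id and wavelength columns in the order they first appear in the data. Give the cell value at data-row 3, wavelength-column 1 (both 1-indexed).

With rows sorted ascending by sample_id, row 3 is sample_id=S034. wavelength columns in first-appearance order: 570nm, 520nm, 430nm, 610nm; column 1 is 570nm.
Long rows with sample_id=S034, wavelength=570nm: 80.56 + 62.42 + 42.95 = 185.93.

185.93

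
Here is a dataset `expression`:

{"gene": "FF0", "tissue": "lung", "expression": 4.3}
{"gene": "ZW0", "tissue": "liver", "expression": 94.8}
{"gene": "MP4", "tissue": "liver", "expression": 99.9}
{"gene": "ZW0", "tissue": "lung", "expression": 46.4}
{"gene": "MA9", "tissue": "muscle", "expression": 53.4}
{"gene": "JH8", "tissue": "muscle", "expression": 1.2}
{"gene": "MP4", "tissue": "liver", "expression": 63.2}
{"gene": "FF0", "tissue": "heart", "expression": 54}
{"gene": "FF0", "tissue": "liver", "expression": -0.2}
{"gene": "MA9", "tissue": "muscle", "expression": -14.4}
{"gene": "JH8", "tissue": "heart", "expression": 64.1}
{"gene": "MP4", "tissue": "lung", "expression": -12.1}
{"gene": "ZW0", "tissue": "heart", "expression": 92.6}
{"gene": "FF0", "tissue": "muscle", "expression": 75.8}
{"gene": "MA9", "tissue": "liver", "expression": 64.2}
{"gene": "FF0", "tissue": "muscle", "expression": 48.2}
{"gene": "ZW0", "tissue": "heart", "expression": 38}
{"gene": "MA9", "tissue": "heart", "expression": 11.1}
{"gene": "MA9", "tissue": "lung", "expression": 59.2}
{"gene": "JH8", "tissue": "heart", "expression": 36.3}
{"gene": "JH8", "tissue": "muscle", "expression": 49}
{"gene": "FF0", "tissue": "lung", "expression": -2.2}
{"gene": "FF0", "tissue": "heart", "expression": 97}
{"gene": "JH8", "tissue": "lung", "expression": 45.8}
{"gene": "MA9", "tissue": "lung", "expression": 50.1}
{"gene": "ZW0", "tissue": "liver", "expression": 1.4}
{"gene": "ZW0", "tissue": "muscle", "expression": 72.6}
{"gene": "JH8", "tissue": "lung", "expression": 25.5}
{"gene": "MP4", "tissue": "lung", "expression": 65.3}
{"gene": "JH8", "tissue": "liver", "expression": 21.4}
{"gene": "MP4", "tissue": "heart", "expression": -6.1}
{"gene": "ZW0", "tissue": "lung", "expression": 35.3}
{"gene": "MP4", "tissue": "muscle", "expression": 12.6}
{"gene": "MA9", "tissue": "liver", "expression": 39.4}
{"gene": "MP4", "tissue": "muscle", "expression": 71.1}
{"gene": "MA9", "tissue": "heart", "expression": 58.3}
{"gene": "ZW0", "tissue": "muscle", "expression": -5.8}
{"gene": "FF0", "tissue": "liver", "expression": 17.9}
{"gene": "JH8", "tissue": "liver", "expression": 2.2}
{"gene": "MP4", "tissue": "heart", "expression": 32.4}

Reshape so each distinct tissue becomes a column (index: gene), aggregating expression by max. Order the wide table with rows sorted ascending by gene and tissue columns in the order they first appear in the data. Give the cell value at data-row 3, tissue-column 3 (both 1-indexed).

53.4

With rows sorted ascending by gene, row 3 is gene=MA9. tissue columns in first-appearance order: lung, liver, muscle, heart; column 3 is muscle.
Long rows with gene=MA9, tissue=muscle: max(53.4, -14.4) = 53.4.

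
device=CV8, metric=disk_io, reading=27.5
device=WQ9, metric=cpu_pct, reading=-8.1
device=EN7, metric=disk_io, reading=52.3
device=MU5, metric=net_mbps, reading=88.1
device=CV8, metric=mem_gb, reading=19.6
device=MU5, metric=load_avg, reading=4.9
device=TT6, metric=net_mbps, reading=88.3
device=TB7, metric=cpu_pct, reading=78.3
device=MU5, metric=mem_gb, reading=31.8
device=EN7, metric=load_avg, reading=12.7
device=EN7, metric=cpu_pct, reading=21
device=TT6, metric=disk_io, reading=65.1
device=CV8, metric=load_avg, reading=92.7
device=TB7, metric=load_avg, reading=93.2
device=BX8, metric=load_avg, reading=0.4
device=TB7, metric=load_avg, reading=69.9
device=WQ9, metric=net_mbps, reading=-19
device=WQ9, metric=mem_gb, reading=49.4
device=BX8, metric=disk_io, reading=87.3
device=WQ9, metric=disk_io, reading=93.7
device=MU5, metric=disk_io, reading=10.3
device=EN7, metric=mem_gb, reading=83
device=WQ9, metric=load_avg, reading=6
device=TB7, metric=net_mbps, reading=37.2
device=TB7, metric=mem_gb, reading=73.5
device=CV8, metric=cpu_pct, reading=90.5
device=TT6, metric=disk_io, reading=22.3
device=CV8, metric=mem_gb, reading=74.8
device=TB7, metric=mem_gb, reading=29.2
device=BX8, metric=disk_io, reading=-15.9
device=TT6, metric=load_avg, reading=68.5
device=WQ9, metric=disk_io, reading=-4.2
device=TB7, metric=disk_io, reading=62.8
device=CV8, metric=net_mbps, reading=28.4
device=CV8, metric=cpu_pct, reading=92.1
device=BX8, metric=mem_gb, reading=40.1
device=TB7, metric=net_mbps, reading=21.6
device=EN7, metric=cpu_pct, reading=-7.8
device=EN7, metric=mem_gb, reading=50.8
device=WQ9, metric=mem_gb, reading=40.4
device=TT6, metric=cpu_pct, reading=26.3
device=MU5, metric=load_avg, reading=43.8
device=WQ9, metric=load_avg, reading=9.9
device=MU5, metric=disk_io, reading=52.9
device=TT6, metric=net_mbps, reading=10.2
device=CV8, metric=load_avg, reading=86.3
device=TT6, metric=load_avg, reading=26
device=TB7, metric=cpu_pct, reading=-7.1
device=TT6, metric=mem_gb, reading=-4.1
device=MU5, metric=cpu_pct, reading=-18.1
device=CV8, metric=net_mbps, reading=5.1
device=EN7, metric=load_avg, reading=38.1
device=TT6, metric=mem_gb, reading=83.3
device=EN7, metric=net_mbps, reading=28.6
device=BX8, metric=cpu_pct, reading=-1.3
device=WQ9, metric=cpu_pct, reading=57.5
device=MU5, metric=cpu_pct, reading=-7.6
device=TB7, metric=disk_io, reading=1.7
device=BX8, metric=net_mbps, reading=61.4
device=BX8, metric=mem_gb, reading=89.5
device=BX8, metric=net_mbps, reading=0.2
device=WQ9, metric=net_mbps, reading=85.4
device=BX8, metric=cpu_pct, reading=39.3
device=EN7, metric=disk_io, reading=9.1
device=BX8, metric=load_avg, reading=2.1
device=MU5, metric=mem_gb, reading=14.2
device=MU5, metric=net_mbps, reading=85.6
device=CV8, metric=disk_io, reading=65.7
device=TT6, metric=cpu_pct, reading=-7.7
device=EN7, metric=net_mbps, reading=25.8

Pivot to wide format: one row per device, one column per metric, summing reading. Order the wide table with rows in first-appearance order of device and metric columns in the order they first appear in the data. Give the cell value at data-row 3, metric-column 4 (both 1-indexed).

With rows in first-appearance order of device, row 3 is device=EN7. metric columns in first-appearance order: disk_io, cpu_pct, net_mbps, mem_gb, load_avg; column 4 is mem_gb.
Long rows with device=EN7, metric=mem_gb: 83 + 50.8 = 133.8.

133.8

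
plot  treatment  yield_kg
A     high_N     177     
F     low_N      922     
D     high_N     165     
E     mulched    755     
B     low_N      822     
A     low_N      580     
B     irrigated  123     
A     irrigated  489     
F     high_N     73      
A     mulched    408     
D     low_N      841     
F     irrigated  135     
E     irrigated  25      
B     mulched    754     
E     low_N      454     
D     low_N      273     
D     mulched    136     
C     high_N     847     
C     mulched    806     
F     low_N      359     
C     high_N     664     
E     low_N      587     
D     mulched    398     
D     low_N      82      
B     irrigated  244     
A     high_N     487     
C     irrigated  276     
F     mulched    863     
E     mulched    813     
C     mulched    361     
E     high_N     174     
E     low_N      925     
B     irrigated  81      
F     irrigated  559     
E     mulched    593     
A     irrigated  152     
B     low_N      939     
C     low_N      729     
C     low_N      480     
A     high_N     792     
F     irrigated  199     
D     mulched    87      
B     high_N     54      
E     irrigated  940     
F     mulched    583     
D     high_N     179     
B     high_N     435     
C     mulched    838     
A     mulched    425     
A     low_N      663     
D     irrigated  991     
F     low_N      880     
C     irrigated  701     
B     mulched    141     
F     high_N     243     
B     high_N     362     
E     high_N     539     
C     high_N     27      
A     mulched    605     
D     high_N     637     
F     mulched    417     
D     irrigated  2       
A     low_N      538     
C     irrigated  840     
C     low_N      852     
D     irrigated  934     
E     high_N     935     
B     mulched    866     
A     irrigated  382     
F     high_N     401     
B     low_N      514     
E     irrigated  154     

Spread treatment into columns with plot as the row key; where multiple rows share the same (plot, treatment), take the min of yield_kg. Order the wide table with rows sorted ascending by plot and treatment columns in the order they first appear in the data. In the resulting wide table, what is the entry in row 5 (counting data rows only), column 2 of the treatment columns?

454

With rows sorted ascending by plot, row 5 is plot=E. treatment columns in first-appearance order: high_N, low_N, mulched, irrigated; column 2 is low_N.
Long rows with plot=E, treatment=low_N: min(454, 587, 925) = 454.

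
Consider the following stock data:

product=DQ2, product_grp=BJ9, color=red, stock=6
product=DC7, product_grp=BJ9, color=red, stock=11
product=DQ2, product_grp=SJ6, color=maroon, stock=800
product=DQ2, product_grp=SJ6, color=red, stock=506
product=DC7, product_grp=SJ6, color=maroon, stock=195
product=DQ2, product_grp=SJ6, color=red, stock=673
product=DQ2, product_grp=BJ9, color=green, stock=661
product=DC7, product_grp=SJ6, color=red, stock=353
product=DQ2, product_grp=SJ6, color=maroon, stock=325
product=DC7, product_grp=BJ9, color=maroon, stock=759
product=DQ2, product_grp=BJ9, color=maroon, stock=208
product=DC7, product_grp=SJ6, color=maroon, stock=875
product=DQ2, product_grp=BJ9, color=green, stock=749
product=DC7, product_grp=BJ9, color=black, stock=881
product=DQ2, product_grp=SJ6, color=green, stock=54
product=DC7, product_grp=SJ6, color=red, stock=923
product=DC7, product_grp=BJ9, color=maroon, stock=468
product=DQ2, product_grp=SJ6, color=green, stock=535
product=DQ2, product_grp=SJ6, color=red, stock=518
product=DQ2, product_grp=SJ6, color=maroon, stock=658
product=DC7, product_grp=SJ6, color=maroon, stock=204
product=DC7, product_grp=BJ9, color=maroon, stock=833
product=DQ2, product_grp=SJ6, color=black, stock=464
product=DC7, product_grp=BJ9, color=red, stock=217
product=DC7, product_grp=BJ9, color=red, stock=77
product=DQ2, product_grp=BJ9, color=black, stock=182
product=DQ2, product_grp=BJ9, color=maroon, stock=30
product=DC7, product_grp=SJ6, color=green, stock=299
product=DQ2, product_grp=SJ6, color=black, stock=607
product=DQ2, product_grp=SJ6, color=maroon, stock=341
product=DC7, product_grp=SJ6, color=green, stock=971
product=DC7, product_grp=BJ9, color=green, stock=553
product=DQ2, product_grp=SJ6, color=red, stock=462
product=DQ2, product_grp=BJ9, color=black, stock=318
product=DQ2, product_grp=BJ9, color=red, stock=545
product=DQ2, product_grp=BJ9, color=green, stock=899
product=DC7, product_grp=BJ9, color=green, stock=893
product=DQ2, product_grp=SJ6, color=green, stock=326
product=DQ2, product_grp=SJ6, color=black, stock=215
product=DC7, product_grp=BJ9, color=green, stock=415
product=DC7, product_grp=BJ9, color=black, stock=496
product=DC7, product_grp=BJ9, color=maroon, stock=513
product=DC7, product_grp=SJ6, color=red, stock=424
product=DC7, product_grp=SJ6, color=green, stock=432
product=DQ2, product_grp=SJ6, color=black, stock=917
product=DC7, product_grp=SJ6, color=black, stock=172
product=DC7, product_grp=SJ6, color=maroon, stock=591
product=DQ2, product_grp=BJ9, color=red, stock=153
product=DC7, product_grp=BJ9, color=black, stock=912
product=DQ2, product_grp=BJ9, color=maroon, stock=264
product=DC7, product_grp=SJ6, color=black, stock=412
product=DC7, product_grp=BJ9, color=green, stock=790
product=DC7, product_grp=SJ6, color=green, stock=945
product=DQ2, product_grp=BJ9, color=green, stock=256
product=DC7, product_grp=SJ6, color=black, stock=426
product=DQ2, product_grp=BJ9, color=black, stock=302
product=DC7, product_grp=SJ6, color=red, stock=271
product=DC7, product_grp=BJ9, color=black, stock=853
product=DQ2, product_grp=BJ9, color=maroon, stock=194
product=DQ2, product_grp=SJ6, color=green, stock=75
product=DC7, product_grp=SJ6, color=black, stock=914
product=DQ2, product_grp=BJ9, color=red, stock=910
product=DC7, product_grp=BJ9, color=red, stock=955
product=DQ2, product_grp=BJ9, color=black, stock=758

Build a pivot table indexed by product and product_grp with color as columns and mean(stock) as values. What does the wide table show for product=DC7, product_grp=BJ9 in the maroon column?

Rows with product=DC7, product_grp=BJ9 and color=maroon: stock values are 759, 468, 833, 513.
(759 + 468 + 833 + 513) / 4 = 643.25.

643.25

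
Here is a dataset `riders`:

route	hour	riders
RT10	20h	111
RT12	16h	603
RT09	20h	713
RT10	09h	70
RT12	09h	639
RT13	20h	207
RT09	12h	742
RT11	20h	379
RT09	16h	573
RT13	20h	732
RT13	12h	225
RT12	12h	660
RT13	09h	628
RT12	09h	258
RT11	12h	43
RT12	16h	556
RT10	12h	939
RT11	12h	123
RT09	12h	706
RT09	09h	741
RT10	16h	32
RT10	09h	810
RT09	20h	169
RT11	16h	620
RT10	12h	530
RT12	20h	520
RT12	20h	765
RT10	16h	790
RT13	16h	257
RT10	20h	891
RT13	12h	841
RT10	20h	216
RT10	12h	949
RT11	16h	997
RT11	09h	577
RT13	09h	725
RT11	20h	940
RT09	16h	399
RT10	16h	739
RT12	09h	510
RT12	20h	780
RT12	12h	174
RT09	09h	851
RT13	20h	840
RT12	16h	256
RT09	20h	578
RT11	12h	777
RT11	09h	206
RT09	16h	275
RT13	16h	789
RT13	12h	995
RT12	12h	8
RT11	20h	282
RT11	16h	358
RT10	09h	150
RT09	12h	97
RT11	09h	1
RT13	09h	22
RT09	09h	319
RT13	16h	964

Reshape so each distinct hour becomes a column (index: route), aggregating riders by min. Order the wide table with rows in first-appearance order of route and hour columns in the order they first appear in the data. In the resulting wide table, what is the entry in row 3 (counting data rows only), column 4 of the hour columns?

With rows in first-appearance order of route, row 3 is route=RT09. hour columns in first-appearance order: 20h, 16h, 09h, 12h; column 4 is 12h.
Long rows with route=RT09, hour=12h: min(742, 706, 97) = 97.

97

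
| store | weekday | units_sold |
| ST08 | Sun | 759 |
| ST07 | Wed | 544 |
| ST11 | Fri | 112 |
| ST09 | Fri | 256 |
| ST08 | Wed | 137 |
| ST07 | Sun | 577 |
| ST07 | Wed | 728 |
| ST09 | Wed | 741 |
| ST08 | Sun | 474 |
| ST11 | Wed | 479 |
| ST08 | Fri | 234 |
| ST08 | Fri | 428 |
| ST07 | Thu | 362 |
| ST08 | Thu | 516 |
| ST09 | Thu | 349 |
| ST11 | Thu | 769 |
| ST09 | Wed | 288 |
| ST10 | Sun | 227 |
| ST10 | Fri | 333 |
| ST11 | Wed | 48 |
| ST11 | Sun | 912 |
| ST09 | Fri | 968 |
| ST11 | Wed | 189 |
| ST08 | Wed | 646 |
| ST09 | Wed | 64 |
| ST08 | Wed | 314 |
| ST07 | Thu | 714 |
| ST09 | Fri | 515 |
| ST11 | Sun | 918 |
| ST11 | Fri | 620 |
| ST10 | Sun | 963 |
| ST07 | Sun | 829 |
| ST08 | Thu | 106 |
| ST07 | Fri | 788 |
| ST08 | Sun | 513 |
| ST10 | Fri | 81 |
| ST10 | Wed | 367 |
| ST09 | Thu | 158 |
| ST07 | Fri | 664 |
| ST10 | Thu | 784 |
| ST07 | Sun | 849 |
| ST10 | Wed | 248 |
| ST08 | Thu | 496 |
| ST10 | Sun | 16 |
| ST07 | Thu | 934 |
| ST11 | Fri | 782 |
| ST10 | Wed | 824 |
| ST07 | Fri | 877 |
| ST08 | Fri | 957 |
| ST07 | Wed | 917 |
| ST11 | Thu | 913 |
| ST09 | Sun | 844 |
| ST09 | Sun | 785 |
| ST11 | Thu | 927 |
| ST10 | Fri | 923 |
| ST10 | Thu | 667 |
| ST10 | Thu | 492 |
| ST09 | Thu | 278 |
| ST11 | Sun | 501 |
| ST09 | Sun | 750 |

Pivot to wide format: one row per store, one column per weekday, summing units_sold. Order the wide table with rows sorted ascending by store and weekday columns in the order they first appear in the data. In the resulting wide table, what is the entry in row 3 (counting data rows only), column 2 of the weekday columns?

1093

With rows sorted ascending by store, row 3 is store=ST09. weekday columns in first-appearance order: Sun, Wed, Fri, Thu; column 2 is Wed.
Long rows with store=ST09, weekday=Wed: 741 + 288 + 64 = 1093.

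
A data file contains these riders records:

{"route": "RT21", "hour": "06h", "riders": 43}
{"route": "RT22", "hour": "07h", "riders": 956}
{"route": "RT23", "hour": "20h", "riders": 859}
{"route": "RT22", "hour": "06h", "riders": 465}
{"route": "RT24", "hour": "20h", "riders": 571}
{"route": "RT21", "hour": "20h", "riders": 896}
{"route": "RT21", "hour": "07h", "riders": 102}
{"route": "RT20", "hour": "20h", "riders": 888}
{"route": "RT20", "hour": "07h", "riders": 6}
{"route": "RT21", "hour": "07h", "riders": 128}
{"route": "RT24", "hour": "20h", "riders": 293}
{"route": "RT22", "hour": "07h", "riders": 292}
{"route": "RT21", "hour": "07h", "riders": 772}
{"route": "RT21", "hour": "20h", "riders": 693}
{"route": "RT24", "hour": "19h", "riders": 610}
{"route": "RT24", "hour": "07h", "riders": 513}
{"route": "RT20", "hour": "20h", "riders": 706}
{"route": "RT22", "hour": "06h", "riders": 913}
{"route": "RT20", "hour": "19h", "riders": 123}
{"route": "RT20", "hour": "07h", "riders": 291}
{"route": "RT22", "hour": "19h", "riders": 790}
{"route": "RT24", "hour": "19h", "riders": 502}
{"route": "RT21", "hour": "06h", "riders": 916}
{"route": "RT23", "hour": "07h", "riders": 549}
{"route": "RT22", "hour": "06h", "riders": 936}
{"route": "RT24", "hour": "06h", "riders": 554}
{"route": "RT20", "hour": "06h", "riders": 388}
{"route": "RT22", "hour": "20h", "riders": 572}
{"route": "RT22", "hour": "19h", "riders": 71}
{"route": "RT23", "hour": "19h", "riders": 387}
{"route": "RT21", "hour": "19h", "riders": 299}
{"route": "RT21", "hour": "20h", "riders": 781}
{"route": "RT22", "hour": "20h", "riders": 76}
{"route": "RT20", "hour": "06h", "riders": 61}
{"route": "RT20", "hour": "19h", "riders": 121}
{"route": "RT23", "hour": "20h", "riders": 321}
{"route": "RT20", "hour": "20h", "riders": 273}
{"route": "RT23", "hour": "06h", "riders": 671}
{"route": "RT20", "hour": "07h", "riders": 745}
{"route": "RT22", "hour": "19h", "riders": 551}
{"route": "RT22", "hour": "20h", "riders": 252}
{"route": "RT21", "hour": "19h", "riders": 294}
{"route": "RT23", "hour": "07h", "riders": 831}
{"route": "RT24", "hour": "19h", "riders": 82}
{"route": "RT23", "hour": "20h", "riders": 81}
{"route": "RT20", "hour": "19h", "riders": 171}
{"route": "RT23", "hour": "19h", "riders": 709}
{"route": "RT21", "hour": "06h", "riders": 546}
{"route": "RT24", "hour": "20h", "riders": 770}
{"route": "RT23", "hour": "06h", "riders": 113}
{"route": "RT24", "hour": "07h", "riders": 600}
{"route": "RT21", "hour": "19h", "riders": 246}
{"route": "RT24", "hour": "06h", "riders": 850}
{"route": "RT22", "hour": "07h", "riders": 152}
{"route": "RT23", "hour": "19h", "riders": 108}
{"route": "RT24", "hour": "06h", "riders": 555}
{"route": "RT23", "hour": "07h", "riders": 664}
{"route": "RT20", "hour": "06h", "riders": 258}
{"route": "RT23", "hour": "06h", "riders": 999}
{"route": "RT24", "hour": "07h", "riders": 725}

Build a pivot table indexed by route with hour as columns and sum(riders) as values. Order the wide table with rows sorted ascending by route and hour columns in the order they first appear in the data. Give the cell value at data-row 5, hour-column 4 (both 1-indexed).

With rows sorted ascending by route, row 5 is route=RT24. hour columns in first-appearance order: 06h, 07h, 20h, 19h; column 4 is 19h.
Long rows with route=RT24, hour=19h: 610 + 502 + 82 = 1194.

1194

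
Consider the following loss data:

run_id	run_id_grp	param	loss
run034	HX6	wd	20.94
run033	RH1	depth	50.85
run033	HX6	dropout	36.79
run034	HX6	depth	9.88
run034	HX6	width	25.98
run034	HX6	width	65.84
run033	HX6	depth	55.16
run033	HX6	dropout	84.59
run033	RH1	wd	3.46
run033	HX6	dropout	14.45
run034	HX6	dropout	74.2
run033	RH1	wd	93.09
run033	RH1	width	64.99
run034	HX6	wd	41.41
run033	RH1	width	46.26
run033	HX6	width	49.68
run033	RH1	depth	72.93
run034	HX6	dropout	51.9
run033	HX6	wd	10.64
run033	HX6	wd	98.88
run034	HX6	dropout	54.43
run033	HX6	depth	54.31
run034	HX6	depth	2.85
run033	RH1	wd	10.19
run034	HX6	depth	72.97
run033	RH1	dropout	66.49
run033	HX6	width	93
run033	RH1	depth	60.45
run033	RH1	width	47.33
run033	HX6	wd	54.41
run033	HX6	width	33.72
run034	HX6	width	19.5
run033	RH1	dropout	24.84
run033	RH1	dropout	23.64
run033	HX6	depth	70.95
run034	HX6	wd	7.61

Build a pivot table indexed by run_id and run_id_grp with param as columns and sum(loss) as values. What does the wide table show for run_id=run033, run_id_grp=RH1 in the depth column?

184.23

Rows with run_id=run033, run_id_grp=RH1 and param=depth: loss values are 50.85, 72.93, 60.45.
50.85 + 72.93 + 60.45 = 184.23.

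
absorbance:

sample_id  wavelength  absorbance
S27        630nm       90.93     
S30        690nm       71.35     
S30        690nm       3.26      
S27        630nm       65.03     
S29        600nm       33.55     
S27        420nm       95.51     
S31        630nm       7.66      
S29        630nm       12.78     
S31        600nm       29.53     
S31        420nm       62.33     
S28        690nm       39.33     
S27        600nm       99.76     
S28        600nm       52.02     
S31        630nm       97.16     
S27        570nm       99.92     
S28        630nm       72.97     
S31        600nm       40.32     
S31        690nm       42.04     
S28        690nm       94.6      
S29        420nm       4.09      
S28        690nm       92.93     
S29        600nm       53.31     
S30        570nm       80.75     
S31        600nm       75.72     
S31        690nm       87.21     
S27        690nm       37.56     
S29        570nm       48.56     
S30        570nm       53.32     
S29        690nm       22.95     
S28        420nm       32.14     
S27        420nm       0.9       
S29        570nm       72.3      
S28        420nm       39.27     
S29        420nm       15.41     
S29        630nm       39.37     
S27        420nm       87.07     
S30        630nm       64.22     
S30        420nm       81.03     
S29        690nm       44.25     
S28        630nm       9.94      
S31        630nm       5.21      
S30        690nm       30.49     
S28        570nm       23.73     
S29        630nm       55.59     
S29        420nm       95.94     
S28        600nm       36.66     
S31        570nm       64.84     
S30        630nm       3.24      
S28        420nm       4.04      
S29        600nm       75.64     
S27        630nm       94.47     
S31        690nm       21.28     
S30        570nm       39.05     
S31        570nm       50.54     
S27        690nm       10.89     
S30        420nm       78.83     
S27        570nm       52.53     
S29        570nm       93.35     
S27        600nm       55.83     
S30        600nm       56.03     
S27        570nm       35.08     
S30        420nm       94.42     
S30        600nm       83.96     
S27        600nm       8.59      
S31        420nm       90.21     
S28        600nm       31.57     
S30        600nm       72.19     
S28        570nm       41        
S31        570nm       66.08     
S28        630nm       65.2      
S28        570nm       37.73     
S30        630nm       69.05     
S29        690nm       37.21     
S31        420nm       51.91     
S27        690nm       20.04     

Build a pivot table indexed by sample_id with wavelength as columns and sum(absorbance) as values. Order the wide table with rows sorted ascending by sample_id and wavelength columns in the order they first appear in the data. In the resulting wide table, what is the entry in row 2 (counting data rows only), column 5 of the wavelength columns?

With rows sorted ascending by sample_id, row 2 is sample_id=S28. wavelength columns in first-appearance order: 630nm, 690nm, 600nm, 420nm, 570nm; column 5 is 570nm.
Long rows with sample_id=S28, wavelength=570nm: 23.73 + 41 + 37.73 = 102.46.

102.46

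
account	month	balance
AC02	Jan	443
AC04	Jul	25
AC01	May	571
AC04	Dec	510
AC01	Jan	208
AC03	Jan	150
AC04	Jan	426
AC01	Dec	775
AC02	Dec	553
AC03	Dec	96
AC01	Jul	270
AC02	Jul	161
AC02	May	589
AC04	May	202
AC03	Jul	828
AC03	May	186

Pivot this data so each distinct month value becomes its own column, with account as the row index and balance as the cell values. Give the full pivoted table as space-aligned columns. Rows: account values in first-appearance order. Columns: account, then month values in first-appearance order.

Columns: account plus the 4 distinct month values (Jan, Jul, May, Dec).
For example, row AC02 column Jan takes balance=443 from the long row (AC02, Jan).

account  Jan  Jul  May  Dec
AC02     443  161  589  553
AC04     426  25   202  510
AC01     208  270  571  775
AC03     150  828  186  96 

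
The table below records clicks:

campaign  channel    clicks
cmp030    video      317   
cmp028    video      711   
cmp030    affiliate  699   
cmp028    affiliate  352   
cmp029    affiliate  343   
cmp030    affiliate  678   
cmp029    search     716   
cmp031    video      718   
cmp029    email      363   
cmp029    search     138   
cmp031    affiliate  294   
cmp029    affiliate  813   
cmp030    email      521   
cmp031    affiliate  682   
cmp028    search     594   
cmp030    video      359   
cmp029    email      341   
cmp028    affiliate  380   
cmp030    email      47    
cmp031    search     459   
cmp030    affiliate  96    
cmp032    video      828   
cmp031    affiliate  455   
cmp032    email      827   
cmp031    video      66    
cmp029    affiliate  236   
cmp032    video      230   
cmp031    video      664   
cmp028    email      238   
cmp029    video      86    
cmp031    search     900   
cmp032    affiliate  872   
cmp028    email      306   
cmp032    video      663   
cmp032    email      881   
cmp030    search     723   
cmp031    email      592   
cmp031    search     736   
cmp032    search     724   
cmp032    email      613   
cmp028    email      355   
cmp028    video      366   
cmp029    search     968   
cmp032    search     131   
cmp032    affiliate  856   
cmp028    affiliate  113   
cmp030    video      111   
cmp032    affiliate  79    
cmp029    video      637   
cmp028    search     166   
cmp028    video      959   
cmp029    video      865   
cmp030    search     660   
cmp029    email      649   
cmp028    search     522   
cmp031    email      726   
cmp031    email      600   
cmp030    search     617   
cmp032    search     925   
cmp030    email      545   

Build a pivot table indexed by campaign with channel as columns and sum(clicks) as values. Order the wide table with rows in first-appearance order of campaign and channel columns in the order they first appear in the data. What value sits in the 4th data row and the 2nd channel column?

With rows in first-appearance order of campaign, row 4 is campaign=cmp031. channel columns in first-appearance order: video, affiliate, search, email; column 2 is affiliate.
Long rows with campaign=cmp031, channel=affiliate: 294 + 682 + 455 = 1431.

1431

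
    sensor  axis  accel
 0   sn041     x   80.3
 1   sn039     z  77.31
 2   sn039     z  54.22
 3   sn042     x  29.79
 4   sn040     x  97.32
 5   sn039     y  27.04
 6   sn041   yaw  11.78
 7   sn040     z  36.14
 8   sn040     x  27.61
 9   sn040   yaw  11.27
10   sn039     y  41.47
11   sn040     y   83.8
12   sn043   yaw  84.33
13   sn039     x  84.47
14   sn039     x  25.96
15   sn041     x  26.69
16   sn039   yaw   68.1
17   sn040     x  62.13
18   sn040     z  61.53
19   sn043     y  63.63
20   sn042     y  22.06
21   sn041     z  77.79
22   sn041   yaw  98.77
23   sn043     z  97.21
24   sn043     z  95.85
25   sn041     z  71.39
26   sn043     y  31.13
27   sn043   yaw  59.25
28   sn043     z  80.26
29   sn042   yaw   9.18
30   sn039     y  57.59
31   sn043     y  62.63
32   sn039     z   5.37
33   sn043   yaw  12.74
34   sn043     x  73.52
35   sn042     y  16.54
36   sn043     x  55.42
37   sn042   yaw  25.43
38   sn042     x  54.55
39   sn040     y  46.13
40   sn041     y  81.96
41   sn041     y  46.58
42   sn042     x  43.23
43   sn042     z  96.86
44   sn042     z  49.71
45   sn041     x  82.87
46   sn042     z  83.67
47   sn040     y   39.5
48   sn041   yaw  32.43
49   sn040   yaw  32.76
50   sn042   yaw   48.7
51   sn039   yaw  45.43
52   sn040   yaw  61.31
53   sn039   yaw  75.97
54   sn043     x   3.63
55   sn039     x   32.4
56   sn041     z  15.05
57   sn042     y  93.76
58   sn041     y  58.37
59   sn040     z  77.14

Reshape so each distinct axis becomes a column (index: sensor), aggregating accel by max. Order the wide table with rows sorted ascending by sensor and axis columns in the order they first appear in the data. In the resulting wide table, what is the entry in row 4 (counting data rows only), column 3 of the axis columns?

93.76

With rows sorted ascending by sensor, row 4 is sensor=sn042. axis columns in first-appearance order: x, z, y, yaw; column 3 is y.
Long rows with sensor=sn042, axis=y: max(22.06, 16.54, 93.76) = 93.76.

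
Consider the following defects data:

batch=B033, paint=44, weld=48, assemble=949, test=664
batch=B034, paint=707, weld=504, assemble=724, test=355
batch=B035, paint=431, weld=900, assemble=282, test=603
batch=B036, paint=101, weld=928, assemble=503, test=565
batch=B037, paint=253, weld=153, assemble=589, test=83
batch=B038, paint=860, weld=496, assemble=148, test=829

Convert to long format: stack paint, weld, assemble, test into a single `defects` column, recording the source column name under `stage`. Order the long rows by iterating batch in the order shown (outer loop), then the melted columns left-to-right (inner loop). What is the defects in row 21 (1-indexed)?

24 rows total (6 × 4). Row 21: index ⌊(21-1)/4⌋ = 5 into batch → B038; (21-1) mod 4 = 0 into the melted columns → paint.
So row 21 is (B038, paint, 860); defects = 860.

860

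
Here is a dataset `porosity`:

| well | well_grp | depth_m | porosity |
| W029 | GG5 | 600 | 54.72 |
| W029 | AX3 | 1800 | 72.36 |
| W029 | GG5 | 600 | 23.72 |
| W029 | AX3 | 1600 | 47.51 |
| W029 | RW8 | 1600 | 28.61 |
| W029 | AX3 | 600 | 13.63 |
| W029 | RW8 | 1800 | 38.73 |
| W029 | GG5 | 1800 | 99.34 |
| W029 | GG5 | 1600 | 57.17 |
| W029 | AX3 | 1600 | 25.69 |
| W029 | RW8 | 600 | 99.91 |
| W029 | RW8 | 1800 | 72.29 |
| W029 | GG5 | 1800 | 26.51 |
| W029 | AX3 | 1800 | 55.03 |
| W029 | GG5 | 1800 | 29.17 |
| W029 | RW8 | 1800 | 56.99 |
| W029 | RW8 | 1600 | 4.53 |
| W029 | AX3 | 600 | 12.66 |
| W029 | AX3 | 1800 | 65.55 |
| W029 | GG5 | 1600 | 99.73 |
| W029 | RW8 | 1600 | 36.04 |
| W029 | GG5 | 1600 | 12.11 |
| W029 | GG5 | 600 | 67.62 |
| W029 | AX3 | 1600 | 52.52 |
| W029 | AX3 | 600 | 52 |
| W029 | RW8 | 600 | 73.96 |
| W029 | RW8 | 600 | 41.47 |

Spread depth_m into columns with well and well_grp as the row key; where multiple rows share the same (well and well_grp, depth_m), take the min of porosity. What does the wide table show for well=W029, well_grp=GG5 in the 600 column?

23.72

Rows with well=W029, well_grp=GG5 and depth_m=600: porosity values are 54.72, 23.72, 67.62.
min(54.72, 23.72, 67.62) = 23.72.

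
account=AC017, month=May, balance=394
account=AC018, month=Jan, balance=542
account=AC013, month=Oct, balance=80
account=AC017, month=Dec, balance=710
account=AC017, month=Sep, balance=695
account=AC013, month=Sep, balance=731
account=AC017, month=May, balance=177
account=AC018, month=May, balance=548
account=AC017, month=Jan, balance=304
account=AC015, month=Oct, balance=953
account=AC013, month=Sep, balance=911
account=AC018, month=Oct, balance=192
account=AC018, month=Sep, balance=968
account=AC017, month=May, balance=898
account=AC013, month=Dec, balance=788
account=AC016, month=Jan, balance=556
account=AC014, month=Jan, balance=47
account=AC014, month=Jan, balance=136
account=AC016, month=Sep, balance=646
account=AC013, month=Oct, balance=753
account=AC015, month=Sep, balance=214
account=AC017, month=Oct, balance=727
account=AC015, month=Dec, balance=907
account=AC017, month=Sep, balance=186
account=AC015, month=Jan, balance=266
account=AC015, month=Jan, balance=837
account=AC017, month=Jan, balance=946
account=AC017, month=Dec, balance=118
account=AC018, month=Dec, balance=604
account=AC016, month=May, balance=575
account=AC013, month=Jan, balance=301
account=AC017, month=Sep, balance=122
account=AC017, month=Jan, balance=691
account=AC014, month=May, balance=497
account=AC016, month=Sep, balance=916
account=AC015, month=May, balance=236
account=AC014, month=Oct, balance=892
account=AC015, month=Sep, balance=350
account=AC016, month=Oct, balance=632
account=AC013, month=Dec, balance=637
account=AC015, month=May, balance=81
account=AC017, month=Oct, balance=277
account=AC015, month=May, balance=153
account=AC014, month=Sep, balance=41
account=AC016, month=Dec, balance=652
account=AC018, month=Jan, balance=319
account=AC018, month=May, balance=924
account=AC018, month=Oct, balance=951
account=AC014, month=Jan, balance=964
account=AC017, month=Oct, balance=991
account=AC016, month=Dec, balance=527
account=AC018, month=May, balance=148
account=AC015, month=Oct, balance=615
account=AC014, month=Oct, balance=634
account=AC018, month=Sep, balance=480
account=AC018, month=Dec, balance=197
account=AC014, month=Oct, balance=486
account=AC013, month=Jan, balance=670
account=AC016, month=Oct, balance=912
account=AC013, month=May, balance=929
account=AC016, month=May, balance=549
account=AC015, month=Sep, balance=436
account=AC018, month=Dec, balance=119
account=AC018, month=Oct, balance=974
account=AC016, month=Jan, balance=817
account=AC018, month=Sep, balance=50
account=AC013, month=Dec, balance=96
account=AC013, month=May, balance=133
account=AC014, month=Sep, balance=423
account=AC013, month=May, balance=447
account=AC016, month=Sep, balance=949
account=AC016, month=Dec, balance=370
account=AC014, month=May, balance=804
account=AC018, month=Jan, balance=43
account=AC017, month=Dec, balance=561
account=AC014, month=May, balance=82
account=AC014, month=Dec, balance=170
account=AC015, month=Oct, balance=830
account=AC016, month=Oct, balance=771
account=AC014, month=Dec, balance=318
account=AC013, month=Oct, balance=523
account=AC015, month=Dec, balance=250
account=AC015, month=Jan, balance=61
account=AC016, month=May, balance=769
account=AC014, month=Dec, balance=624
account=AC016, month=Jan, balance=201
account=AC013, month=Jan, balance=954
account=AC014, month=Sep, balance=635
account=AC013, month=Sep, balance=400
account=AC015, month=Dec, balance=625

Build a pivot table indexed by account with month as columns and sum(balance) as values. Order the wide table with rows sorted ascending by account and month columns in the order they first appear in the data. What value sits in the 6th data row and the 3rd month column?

With rows sorted ascending by account, row 6 is account=AC018. month columns in first-appearance order: May, Jan, Oct, Dec, Sep; column 3 is Oct.
Long rows with account=AC018, month=Oct: 192 + 951 + 974 = 2117.

2117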